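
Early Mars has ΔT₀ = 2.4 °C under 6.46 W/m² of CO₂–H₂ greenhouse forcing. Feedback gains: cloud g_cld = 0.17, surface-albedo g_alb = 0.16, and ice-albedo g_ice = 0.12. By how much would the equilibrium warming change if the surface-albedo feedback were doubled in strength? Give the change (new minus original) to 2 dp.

Original: g = 0.45, ΔT = 2.4/(1−0.45) = 4.3636 °C.
With doubled surface-albedo: g' = 0.61, ΔT' = 2.4/(1−0.61) = 6.1538 °C.
Change = 6.1538 − 4.3636 = 1.79 °C.

1.79 °C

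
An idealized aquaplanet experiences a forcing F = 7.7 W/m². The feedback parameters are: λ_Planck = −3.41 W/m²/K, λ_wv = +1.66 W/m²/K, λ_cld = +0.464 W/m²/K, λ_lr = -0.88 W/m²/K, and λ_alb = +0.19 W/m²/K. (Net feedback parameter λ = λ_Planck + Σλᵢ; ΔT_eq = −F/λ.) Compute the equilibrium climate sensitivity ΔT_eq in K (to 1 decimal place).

Net feedback parameter λ = (−3.41) + (+1.66) + (+0.464) + (-0.88) + (+0.19) = -1.976 W/m²/K.
ΔT = −F/λ = −7.7/(-1.976) = 3.9 K.

3.9 K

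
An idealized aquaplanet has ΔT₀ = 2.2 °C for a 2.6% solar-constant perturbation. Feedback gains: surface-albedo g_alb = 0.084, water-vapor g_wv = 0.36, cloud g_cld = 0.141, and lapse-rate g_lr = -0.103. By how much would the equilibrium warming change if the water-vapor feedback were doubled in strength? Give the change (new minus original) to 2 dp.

9.68 °C

Original: g = 0.482, ΔT = 2.2/(1−0.482) = 4.2471 °C.
With doubled water-vapor: g' = 0.842, ΔT' = 2.2/(1−0.842) = 13.9241 °C.
Change = 13.9241 − 4.2471 = 9.68 °C.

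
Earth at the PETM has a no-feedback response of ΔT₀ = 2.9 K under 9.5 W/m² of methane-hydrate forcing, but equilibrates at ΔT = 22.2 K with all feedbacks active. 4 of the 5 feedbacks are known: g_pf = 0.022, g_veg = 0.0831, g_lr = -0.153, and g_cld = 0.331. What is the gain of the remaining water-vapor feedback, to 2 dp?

Amplification A = ΔT/ΔT₀ = 22.2/2.9 = 7.655.
Total gain g = 1 − 1/A = 1 − 1/7.655 = 0.8694.
Known gains sum to 0.022 + 0.0831 − 0.153 + 0.331 = 0.2831.
g_wv = 0.8694 − 0.2831 = 0.59.

0.59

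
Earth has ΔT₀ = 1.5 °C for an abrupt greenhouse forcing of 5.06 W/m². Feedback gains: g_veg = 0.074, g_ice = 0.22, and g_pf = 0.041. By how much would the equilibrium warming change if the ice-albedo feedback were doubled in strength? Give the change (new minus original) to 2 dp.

1.12 °C

Original: g = 0.335, ΔT = 1.5/(1−0.335) = 2.2556 °C.
With doubled ice-albedo: g' = 0.555, ΔT' = 1.5/(1−0.555) = 3.3708 °C.
Change = 3.3708 − 2.2556 = 1.12 °C.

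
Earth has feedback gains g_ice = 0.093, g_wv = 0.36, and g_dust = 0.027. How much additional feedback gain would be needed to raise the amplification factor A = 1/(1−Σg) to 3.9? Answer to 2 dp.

0.26

Current total gain = 0.48.
Target gain for A = 3.9: g* = 1 − 1/3.9 = 0.7436.
Additional gain needed = 0.7436 − 0.48 = 0.26.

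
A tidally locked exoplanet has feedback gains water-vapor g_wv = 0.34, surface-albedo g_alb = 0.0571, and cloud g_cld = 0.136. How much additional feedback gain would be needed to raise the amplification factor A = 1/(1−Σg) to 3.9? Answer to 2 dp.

0.21

Current total gain = 0.5331.
Target gain for A = 3.9: g* = 1 − 1/3.9 = 0.7436.
Additional gain needed = 0.7436 − 0.5331 = 0.21.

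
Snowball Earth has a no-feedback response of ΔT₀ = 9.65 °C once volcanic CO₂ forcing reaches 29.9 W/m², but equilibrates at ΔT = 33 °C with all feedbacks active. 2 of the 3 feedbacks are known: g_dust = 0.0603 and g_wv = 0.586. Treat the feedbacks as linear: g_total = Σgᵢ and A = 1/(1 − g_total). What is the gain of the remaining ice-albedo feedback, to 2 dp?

Amplification A = ΔT/ΔT₀ = 33/9.65 = 3.42.
Total gain g = 1 − 1/A = 1 − 1/3.42 = 0.7076.
Known gains sum to 0.0603 + 0.586 = 0.6463.
g_ice = 0.7076 − 0.6463 = 0.06.

0.06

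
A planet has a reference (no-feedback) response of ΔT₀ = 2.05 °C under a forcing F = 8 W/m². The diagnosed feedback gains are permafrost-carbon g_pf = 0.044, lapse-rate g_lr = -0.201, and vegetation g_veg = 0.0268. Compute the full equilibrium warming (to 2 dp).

1.81 °C

Total gain g = 0.044 − 0.201 + 0.0268 = -0.1302.
Amplification A = 1/(1 + 0.1302) = 0.8848.
ΔT = 2.05 × 0.8848 = 1.81 °C.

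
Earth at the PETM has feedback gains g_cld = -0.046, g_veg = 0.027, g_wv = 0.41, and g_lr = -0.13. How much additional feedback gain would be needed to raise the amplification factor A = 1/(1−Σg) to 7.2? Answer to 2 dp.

0.60

Current total gain = 0.261.
Target gain for A = 7.2: g* = 1 − 1/7.2 = 0.8611.
Additional gain needed = 0.8611 − 0.261 = 0.60.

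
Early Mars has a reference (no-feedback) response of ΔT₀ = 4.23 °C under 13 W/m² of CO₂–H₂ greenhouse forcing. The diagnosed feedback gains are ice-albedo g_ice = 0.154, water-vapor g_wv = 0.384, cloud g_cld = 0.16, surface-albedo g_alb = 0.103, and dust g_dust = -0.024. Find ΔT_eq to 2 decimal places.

18.97 °C

Total gain g = 0.154 + 0.384 + 0.16 + 0.103 − 0.024 = 0.777.
Amplification A = 1/(1 − 0.777) = 4.484.
ΔT = 4.23 × 4.484 = 18.97 °C.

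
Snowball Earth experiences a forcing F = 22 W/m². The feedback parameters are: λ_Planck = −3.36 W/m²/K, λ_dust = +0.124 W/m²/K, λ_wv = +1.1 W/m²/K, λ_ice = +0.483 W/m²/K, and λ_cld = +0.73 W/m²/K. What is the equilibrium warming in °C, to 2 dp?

Net feedback parameter λ = (−3.36) + (+0.124) + (+1.1) + (+0.483) + (+0.73) = -0.923 W/m²/K.
ΔT = −F/λ = −22/(-0.923) = 23.84 °C.

23.84 °C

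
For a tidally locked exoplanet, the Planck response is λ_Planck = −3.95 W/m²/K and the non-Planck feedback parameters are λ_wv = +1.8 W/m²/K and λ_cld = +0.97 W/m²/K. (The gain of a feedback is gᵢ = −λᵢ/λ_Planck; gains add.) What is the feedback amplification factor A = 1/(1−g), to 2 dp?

3.35

Convert to gains: g_wv = 1.8/3.95 = 0.4557; g_cld = 0.97/3.95 = 0.2456.
Total gain g = 0.7013.
A = 1/(1 − 0.7013) = 3.35.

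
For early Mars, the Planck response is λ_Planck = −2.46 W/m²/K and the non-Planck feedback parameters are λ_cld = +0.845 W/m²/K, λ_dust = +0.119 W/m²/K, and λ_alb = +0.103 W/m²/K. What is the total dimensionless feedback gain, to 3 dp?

0.434

Convert to gains: g_cld = 0.845/2.46 = 0.3435; g_dust = 0.119/2.46 = 0.04837; g_alb = 0.103/2.46 = 0.04187.
Total gain g = 0.43374.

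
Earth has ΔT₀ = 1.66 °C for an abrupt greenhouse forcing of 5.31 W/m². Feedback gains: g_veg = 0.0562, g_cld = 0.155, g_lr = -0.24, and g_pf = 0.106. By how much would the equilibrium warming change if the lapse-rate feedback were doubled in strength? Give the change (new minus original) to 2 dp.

-0.37 °C

Original: g = 0.0772, ΔT = 1.66/(1−0.0772) = 1.7989 °C.
With doubled lapse-rate: g' = -0.1628, ΔT' = 1.66/(1+0.1628) = 1.4276 °C.
Change = 1.4276 − 1.7989 = -0.37 °C.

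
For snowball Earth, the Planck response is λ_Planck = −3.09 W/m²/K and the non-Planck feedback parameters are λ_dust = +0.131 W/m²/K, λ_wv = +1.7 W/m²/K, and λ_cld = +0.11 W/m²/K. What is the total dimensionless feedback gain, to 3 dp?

Convert to gains: g_dust = 0.131/3.09 = 0.04239; g_wv = 1.7/3.09 = 0.5502; g_cld = 0.11/3.09 = 0.0356.
Total gain g = 0.62819.

0.628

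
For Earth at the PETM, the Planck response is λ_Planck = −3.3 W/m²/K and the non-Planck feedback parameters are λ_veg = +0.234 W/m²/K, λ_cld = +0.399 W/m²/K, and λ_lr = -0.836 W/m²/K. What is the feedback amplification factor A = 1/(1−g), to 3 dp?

0.942

Convert to gains: g_veg = 0.234/3.3 = 0.07091; g_cld = 0.399/3.3 = 0.1209; g_lr = -0.836/3.3 = -0.2533.
Total gain g = -0.06149.
A = 1/(1 + 0.06149) = 0.942.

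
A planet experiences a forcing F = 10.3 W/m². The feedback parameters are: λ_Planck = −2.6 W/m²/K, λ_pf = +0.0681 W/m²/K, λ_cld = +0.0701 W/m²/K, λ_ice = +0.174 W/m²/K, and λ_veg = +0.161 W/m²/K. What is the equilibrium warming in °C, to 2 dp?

4.84 °C

Net feedback parameter λ = (−2.6) + (+0.0681) + (+0.0701) + (+0.174) + (+0.161) = -2.1268 W/m²/K.
ΔT = −F/λ = −10.3/(-2.1268) = 4.84 °C.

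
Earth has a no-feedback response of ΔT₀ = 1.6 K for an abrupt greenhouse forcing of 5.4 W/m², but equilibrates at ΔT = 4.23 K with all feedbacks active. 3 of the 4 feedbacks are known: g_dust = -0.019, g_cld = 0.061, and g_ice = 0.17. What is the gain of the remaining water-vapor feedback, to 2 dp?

Amplification A = ΔT/ΔT₀ = 4.23/1.6 = 2.644.
Total gain g = 1 − 1/A = 1 − 1/2.644 = 0.6218.
Known gains sum to -0.019 + 0.061 + 0.17 = 0.212.
g_wv = 0.6218 − 0.212 = 0.41.

0.41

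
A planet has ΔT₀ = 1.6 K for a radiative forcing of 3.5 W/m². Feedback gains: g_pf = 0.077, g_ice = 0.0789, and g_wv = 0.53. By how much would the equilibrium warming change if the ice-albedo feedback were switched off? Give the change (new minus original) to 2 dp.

Original: g = 0.6859, ΔT = 1.6/(1−0.6859) = 5.0939 K.
Without ice-albedo: g' = 0.607, ΔT' = 1.6/(1−0.607) = 4.0712 K.
Change = 4.0712 − 5.0939 = -1.02 K.

-1.02 K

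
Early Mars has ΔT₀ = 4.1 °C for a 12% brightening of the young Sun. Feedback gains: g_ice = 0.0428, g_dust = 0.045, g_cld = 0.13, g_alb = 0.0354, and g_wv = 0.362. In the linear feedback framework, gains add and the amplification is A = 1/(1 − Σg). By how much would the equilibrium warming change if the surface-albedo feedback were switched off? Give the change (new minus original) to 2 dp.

-0.90 °C

Original: g = 0.6152, ΔT = 4.1/(1−0.6152) = 10.6549 °C.
Without surface-albedo: g' = 0.5798, ΔT' = 4.1/(1−0.5798) = 9.7573 °C.
Change = 9.7573 − 10.6549 = -0.90 °C.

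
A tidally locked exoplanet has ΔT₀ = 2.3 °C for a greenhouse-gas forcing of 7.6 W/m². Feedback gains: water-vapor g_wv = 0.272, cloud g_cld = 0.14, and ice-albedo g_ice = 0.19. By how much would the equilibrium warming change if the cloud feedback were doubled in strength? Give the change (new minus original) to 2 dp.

3.14 °C

Original: g = 0.602, ΔT = 2.3/(1−0.602) = 5.7789 °C.
With doubled cloud: g' = 0.742, ΔT' = 2.3/(1−0.742) = 8.9147 °C.
Change = 8.9147 − 5.7789 = 3.14 °C.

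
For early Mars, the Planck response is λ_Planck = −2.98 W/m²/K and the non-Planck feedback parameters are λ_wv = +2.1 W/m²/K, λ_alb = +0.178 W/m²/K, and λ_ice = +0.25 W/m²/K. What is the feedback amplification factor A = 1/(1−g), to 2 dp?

6.59

Convert to gains: g_wv = 2.1/2.98 = 0.7047; g_alb = 0.178/2.98 = 0.05973; g_ice = 0.25/2.98 = 0.08389.
Total gain g = 0.84832.
A = 1/(1 − 0.84832) = 6.59.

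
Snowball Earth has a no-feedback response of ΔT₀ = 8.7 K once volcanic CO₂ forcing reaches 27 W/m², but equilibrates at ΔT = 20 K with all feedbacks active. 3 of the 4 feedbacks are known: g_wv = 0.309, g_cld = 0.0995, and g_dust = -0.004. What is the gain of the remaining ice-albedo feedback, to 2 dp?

0.16

Amplification A = ΔT/ΔT₀ = 20/8.7 = 2.299.
Total gain g = 1 − 1/A = 1 − 1/2.299 = 0.565.
Known gains sum to 0.309 + 0.0995 − 0.004 = 0.4045.
g_ice = 0.565 − 0.4045 = 0.16.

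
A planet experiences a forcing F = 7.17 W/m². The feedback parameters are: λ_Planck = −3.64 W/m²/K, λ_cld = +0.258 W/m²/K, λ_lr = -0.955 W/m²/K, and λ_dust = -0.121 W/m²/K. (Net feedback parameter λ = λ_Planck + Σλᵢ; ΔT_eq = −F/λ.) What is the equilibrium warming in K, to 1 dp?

1.6 K

Net feedback parameter λ = (−3.64) + (+0.258) + (-0.955) + (-0.121) = -4.458 W/m²/K.
ΔT = −F/λ = −7.17/(-4.458) = 1.6 K.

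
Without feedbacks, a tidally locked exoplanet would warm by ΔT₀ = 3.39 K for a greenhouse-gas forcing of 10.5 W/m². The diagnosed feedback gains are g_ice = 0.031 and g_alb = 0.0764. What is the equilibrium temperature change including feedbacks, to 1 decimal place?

Total gain g = 0.031 + 0.0764 = 0.1074.
Amplification A = 1/(1 − 0.1074) = 1.12.
ΔT = 3.39 × 1.12 = 3.8 K.

3.8 K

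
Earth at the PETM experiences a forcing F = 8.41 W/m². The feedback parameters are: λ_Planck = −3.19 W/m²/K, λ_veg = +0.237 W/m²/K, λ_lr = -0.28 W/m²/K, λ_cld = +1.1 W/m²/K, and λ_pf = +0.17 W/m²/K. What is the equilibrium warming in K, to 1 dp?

4.3 K

Net feedback parameter λ = (−3.19) + (+0.237) + (-0.28) + (+1.1) + (+0.17) = -1.963 W/m²/K.
ΔT = −F/λ = −8.41/(-1.963) = 4.3 K.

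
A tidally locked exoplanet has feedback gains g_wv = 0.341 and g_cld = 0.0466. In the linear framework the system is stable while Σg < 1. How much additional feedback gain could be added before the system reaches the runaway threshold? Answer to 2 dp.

0.61

Current total gain = 0.341 + 0.0466 = 0.3876.
Margin to runaway = 1 − 0.3876 = 0.61.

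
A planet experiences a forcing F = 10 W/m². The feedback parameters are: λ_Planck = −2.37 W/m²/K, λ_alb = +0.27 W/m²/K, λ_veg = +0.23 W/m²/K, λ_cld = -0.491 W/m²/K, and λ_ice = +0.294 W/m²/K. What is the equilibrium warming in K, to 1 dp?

4.8 K

Net feedback parameter λ = (−2.37) + (+0.27) + (+0.23) + (-0.491) + (+0.294) = -2.067 W/m²/K.
ΔT = −F/λ = −10/(-2.067) = 4.8 K.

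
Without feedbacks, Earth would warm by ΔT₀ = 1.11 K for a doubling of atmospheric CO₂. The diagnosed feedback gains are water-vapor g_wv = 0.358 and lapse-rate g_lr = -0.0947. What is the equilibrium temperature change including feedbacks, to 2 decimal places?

1.51 K

Total gain g = 0.358 − 0.0947 = 0.2633.
Amplification A = 1/(1 − 0.2633) = 1.357.
ΔT = 1.11 × 1.357 = 1.51 K.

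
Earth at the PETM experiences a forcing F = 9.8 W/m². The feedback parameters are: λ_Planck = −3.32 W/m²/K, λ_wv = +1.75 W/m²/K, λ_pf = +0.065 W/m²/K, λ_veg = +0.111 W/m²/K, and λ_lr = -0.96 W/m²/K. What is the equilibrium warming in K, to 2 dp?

Net feedback parameter λ = (−3.32) + (+1.75) + (+0.065) + (+0.111) + (-0.96) = -2.354 W/m²/K.
ΔT = −F/λ = −9.8/(-2.354) = 4.16 K.

4.16 K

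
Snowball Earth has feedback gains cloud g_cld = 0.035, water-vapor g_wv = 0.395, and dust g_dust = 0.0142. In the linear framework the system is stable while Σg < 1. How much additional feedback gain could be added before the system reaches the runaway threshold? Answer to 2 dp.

Current total gain = 0.035 + 0.395 + 0.0142 = 0.4442.
Margin to runaway = 1 − 0.4442 = 0.56.

0.56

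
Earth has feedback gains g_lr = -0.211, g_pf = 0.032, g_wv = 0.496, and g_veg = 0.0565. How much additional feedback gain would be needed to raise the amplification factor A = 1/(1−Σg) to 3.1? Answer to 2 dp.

0.30

Current total gain = 0.3735.
Target gain for A = 3.1: g* = 1 − 1/3.1 = 0.6774.
Additional gain needed = 0.6774 − 0.3735 = 0.30.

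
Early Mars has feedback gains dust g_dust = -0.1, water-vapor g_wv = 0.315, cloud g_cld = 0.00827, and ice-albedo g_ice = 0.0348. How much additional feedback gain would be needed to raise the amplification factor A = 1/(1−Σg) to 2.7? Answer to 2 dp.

Current total gain = 0.25807.
Target gain for A = 2.7: g* = 1 − 1/2.7 = 0.6296.
Additional gain needed = 0.6296 − 0.25807 = 0.37.

0.37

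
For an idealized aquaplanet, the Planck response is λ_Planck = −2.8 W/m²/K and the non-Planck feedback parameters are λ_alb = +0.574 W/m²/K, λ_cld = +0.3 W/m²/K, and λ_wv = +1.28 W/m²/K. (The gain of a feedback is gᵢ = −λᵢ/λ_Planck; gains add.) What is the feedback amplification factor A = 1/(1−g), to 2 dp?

4.33

Convert to gains: g_alb = 0.574/2.8 = 0.205; g_cld = 0.3/2.8 = 0.1071; g_wv = 1.28/2.8 = 0.4571.
Total gain g = 0.7692.
A = 1/(1 − 0.7692) = 4.33.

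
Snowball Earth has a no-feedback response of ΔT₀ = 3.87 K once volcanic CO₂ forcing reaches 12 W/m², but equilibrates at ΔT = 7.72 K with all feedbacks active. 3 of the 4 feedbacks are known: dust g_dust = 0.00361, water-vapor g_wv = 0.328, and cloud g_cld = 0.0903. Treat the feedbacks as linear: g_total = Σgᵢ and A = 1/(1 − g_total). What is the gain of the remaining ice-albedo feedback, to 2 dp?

0.08

Amplification A = ΔT/ΔT₀ = 7.72/3.87 = 1.995.
Total gain g = 1 − 1/A = 1 − 1/1.995 = 0.4987.
Known gains sum to 0.00361 + 0.328 + 0.0903 = 0.42191.
g_ice = 0.4987 − 0.42191 = 0.08.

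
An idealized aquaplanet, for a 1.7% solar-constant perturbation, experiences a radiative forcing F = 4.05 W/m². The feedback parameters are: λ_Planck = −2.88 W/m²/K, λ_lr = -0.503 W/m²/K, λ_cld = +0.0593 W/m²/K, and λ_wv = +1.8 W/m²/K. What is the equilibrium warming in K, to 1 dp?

Net feedback parameter λ = (−2.88) + (-0.503) + (+0.0593) + (+1.8) = -1.5237 W/m²/K.
ΔT = −F/λ = −4.05/(-1.5237) = 2.7 K.

2.7 K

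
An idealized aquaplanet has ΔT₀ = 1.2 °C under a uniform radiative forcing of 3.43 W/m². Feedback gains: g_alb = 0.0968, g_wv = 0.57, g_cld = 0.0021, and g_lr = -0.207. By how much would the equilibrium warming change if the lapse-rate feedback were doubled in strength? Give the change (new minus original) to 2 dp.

Original: g = 0.4619, ΔT = 1.2/(1−0.4619) = 2.2301 °C.
With doubled lapse-rate: g' = 0.2549, ΔT' = 1.2/(1−0.2549) = 1.6105 °C.
Change = 1.6105 − 2.2301 = -0.62 °C.

-0.62 °C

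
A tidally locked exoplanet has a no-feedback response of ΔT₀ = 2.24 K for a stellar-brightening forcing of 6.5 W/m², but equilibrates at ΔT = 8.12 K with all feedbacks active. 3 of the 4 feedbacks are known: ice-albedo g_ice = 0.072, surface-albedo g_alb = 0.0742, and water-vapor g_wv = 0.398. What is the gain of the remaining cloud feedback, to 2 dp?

Amplification A = ΔT/ΔT₀ = 8.12/2.24 = 3.625.
Total gain g = 1 − 1/A = 1 − 1/3.625 = 0.7241.
Known gains sum to 0.072 + 0.0742 + 0.398 = 0.5442.
g_cld = 0.7241 − 0.5442 = 0.18.

0.18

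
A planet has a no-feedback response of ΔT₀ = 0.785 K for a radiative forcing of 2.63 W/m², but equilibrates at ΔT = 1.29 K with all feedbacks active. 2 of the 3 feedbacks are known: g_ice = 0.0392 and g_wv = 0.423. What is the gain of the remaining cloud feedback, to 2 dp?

-0.07

Amplification A = ΔT/ΔT₀ = 1.29/0.785 = 1.643.
Total gain g = 1 − 1/A = 1 − 1/1.643 = 0.3914.
Known gains sum to 0.0392 + 0.423 = 0.4622.
g_cld = 0.3914 − 0.4622 = -0.07.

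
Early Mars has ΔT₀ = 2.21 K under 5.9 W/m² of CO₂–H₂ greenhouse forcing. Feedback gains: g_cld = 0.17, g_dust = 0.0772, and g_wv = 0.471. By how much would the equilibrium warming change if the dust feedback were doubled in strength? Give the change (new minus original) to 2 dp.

2.96 K

Original: g = 0.7182, ΔT = 2.21/(1−0.7182) = 7.8424 K.
With doubled dust: g' = 0.7954, ΔT' = 2.21/(1−0.7954) = 10.8016 K.
Change = 10.8016 − 7.8424 = 2.96 K.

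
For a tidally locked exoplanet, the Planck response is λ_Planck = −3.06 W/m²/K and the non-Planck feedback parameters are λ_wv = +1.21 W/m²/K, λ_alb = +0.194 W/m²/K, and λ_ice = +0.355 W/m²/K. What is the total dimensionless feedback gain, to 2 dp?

Convert to gains: g_wv = 1.21/3.06 = 0.3954; g_alb = 0.194/3.06 = 0.0634; g_ice = 0.355/3.06 = 0.116.
Total gain g = 0.5748.

0.57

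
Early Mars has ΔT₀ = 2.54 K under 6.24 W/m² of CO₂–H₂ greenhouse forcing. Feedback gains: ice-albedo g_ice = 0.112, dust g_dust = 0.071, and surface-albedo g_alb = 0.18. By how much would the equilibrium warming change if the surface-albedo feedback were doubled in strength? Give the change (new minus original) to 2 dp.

Original: g = 0.363, ΔT = 2.54/(1−0.363) = 3.9874 K.
With doubled surface-albedo: g' = 0.543, ΔT' = 2.54/(1−0.543) = 5.5580 K.
Change = 5.5580 − 3.9874 = 1.57 K.

1.57 K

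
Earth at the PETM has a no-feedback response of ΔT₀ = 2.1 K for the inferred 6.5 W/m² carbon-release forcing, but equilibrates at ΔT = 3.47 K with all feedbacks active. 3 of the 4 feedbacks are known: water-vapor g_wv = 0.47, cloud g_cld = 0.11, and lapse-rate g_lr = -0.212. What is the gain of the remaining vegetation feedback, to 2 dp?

0.03

Amplification A = ΔT/ΔT₀ = 3.47/2.1 = 1.652.
Total gain g = 1 − 1/A = 1 − 1/1.652 = 0.3947.
Known gains sum to 0.47 + 0.11 − 0.212 = 0.368.
g_veg = 0.3947 − 0.368 = 0.03.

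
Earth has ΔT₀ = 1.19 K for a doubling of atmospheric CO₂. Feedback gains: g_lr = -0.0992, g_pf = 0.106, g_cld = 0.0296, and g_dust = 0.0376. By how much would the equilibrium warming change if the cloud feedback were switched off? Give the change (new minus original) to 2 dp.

Original: g = 0.074, ΔT = 1.19/(1−0.074) = 1.2851 K.
Without cloud: g' = 0.0444, ΔT' = 1.19/(1−0.0444) = 1.2453 K.
Change = 1.2453 − 1.2851 = -0.04 K.

-0.04 K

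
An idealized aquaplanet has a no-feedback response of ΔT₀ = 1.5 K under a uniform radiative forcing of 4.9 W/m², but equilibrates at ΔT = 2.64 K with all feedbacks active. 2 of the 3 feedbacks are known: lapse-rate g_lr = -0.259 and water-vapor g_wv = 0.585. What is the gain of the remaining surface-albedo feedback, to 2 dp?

Amplification A = ΔT/ΔT₀ = 2.64/1.5 = 1.76.
Total gain g = 1 − 1/A = 1 − 1/1.76 = 0.4318.
Known gains sum to -0.259 + 0.585 = 0.326.
g_alb = 0.4318 − 0.326 = 0.11.

0.11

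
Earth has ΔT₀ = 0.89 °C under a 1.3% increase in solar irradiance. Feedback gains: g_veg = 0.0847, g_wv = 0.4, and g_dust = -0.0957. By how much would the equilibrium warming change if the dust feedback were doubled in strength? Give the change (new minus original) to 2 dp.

-0.20 °C

Original: g = 0.389, ΔT = 0.89/(1−0.389) = 1.4566 °C.
With doubled dust: g' = 0.2933, ΔT' = 0.89/(1−0.2933) = 1.2594 °C.
Change = 1.2594 − 1.4566 = -0.20 °C.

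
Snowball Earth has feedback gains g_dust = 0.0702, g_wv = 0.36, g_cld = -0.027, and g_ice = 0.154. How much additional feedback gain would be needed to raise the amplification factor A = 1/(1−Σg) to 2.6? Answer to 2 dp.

Current total gain = 0.5572.
Target gain for A = 2.6: g* = 1 − 1/2.6 = 0.6154.
Additional gain needed = 0.6154 − 0.5572 = 0.06.

0.06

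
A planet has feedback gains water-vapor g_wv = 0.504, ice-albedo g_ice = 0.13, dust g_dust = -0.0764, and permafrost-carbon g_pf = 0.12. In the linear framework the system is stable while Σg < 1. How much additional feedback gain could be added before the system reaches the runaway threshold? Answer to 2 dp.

0.32

Current total gain = 0.504 + 0.13 − 0.0764 + 0.12 = 0.6776.
Margin to runaway = 1 − 0.6776 = 0.32.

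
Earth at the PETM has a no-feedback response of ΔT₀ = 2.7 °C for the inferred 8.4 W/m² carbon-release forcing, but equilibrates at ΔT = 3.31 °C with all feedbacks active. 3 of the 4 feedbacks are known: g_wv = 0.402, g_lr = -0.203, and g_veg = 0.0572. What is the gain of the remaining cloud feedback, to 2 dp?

Amplification A = ΔT/ΔT₀ = 3.31/2.7 = 1.226.
Total gain g = 1 − 1/A = 1 − 1/1.226 = 0.1843.
Known gains sum to 0.402 − 0.203 + 0.0572 = 0.2562.
g_cld = 0.1843 − 0.2562 = -0.07.

-0.07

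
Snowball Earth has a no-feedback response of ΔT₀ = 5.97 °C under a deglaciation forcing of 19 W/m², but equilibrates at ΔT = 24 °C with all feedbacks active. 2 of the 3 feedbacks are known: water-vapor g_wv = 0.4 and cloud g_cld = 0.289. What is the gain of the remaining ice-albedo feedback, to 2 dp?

0.06

Amplification A = ΔT/ΔT₀ = 24/5.97 = 4.02.
Total gain g = 1 − 1/A = 1 − 1/4.02 = 0.7512.
Known gains sum to 0.4 + 0.289 = 0.689.
g_ice = 0.7512 − 0.689 = 0.06.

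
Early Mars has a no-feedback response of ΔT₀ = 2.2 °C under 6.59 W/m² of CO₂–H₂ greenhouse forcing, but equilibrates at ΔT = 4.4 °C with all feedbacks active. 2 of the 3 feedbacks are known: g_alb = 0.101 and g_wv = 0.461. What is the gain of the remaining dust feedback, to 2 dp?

Amplification A = ΔT/ΔT₀ = 4.4/2.2 = 2.
Total gain g = 1 − 1/A = 1 − 1/2 = 0.5.
Known gains sum to 0.101 + 0.461 = 0.562.
g_dust = 0.5 − 0.562 = -0.06.

-0.06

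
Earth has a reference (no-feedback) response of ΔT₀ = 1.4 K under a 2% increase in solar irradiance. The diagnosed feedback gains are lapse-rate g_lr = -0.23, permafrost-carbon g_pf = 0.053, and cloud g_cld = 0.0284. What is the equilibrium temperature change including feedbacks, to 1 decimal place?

1.2 K

Total gain g = -0.23 + 0.053 + 0.0284 = -0.1486.
Amplification A = 1/(1 + 0.1486) = 0.8706.
ΔT = 1.4 × 0.8706 = 1.2 K.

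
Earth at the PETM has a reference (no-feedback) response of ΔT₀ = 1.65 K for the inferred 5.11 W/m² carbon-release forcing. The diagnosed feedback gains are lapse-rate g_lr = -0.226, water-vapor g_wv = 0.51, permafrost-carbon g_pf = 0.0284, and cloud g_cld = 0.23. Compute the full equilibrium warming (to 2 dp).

3.61 K

Total gain g = -0.226 + 0.51 + 0.0284 + 0.23 = 0.5424.
Amplification A = 1/(1 − 0.5424) = 2.185.
ΔT = 1.65 × 2.185 = 3.61 K.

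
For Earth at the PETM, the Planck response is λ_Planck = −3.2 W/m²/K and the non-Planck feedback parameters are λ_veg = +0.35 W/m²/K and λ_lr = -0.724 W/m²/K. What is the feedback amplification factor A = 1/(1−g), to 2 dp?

Convert to gains: g_veg = 0.35/3.2 = 0.1094; g_lr = -0.724/3.2 = -0.2262.
Total gain g = -0.1168.
A = 1/(1 + 0.1168) = 0.90.

0.90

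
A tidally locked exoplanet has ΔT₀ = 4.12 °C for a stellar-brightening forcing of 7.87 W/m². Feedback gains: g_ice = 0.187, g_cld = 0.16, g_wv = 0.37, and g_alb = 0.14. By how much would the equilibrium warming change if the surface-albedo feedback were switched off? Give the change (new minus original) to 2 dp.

-14.25 °C

Original: g = 0.857, ΔT = 4.12/(1−0.857) = 28.8112 °C.
Without surface-albedo: g' = 0.717, ΔT' = 4.12/(1−0.717) = 14.5583 °C.
Change = 14.5583 − 28.8112 = -14.25 °C.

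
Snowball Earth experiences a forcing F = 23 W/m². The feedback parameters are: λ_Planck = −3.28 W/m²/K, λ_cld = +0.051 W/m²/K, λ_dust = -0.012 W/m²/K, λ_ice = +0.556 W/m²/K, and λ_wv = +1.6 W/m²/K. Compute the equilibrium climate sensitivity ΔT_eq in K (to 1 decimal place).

Net feedback parameter λ = (−3.28) + (+0.051) + (-0.012) + (+0.556) + (+1.6) = -1.085 W/m²/K.
ΔT = −F/λ = −23/(-1.085) = 21.2 K.

21.2 K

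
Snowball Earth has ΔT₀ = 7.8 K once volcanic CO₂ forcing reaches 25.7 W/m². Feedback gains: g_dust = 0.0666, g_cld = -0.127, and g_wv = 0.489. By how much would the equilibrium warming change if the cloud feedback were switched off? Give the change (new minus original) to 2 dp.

Original: g = 0.4286, ΔT = 7.8/(1−0.4286) = 13.6507 K.
Without cloud: g' = 0.5556, ΔT' = 7.8/(1−0.5556) = 17.5518 K.
Change = 17.5518 − 13.6507 = 3.90 K.

3.90 K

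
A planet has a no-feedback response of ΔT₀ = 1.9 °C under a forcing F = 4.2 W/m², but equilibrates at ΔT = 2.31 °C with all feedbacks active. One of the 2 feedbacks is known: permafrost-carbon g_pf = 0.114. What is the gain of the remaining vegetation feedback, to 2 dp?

0.06

Amplification A = ΔT/ΔT₀ = 2.31/1.9 = 1.216.
Total gain g = 1 − 1/A = 1 − 1/1.216 = 0.1776.
The known gain is 0.114.
g_veg = 0.1776 − 0.114 = 0.06.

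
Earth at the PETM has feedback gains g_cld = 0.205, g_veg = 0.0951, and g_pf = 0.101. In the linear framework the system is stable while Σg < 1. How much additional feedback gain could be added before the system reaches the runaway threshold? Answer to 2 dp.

0.60

Current total gain = 0.205 + 0.0951 + 0.101 = 0.4011.
Margin to runaway = 1 − 0.4011 = 0.60.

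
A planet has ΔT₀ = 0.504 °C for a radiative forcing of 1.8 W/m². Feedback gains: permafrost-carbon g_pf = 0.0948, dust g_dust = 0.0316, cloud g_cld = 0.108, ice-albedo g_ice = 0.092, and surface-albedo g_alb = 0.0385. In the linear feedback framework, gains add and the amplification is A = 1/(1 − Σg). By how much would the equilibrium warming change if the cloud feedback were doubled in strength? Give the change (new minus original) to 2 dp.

0.16 °C

Original: g = 0.3649, ΔT = 0.504/(1−0.3649) = 0.7936 °C.
With doubled cloud: g' = 0.4729, ΔT' = 0.504/(1−0.4729) = 0.9562 °C.
Change = 0.9562 − 0.7936 = 0.16 °C.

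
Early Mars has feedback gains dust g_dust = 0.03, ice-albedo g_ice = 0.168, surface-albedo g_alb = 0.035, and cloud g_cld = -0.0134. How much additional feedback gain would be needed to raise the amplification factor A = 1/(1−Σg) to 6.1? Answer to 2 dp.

0.62

Current total gain = 0.2196.
Target gain for A = 6.1: g* = 1 − 1/6.1 = 0.8361.
Additional gain needed = 0.8361 − 0.2196 = 0.62.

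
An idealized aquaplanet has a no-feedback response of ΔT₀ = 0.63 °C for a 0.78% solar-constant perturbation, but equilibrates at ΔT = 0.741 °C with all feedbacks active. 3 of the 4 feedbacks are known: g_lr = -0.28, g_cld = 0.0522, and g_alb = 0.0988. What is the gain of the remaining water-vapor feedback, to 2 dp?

Amplification A = ΔT/ΔT₀ = 0.741/0.63 = 1.176.
Total gain g = 1 − 1/A = 1 − 1/1.176 = 0.1497.
Known gains sum to -0.28 + 0.0522 + 0.0988 = -0.129.
g_wv = 0.1497 + 0.129 = 0.28.

0.28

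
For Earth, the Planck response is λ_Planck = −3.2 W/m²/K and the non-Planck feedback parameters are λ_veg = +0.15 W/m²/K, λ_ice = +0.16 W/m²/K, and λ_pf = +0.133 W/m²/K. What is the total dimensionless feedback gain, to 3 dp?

0.138

Convert to gains: g_veg = 0.15/3.2 = 0.04687; g_ice = 0.16/3.2 = 0.05; g_pf = 0.133/3.2 = 0.04156.
Total gain g = 0.13843.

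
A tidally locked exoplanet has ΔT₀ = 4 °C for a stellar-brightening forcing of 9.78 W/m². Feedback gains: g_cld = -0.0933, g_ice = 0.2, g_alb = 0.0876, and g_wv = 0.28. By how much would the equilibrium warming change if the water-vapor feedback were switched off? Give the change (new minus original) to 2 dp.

-2.64 °C

Original: g = 0.4743, ΔT = 4/(1−0.4743) = 7.6089 °C.
Without water-vapor: g' = 0.1943, ΔT' = 4/(1−0.1943) = 4.9646 °C.
Change = 4.9646 − 7.6089 = -2.64 °C.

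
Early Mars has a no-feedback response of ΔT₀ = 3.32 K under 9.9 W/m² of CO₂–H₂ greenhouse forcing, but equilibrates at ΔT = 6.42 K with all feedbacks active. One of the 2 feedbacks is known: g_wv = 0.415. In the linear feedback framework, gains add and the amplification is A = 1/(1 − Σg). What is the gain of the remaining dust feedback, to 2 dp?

Amplification A = ΔT/ΔT₀ = 6.42/3.32 = 1.934.
Total gain g = 1 − 1/A = 1 − 1/1.934 = 0.4829.
The known gain is 0.415.
g_dust = 0.4829 − 0.415 = 0.07.

0.07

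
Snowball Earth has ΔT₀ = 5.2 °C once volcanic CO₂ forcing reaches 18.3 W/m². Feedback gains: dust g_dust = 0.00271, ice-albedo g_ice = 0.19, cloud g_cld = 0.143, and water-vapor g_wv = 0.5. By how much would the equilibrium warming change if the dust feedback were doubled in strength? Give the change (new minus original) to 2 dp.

0.53 °C

Original: g = 0.83571, ΔT = 5.2/(1−0.83571) = 31.6513 °C.
With doubled dust: g' = 0.83842, ΔT' = 5.2/(1−0.83842) = 32.1822 °C.
Change = 32.1822 − 31.6513 = 0.53 °C.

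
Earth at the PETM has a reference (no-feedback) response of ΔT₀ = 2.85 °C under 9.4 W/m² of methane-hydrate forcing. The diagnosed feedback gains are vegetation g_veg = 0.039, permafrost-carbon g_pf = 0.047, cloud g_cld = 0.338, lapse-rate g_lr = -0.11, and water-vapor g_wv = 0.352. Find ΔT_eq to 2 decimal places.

Total gain g = 0.039 + 0.047 + 0.338 − 0.11 + 0.352 = 0.666.
Amplification A = 1/(1 − 0.666) = 2.994.
ΔT = 2.85 × 2.994 = 8.53 °C.

8.53 °C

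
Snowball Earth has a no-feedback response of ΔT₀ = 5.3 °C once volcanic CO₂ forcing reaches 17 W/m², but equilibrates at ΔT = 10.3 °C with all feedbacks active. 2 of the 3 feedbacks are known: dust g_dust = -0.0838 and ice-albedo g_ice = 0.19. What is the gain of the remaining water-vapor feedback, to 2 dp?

0.38

Amplification A = ΔT/ΔT₀ = 10.3/5.3 = 1.943.
Total gain g = 1 − 1/A = 1 − 1/1.943 = 0.4853.
Known gains sum to -0.0838 + 0.19 = 0.1062.
g_wv = 0.4853 − 0.1062 = 0.38.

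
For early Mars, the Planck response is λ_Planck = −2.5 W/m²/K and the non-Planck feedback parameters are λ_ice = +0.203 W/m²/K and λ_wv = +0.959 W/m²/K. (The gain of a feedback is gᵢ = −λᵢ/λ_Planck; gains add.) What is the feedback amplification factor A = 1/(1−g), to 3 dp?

Convert to gains: g_ice = 0.203/2.5 = 0.0812; g_wv = 0.959/2.5 = 0.3836.
Total gain g = 0.4648.
A = 1/(1 − 0.4648) = 1.868.

1.868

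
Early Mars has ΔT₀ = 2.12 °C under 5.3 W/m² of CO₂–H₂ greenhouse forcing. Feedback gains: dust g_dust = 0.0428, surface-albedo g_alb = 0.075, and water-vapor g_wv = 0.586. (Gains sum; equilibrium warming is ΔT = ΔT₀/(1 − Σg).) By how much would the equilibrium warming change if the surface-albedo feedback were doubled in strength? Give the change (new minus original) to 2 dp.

Original: g = 0.7038, ΔT = 2.12/(1−0.7038) = 7.1573 °C.
With doubled surface-albedo: g' = 0.7788, ΔT' = 2.12/(1−0.7788) = 9.5841 °C.
Change = 9.5841 − 7.1573 = 2.43 °C.

2.43 °C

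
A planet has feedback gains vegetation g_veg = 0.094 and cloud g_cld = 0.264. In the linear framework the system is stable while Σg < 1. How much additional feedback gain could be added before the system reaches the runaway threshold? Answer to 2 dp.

0.64

Current total gain = 0.094 + 0.264 = 0.358.
Margin to runaway = 1 − 0.358 = 0.64.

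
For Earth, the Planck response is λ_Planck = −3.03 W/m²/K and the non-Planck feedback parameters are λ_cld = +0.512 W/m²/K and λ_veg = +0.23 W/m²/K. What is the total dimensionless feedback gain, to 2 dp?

0.24

Convert to gains: g_cld = 0.512/3.03 = 0.169; g_veg = 0.23/3.03 = 0.07591.
Total gain g = 0.24491.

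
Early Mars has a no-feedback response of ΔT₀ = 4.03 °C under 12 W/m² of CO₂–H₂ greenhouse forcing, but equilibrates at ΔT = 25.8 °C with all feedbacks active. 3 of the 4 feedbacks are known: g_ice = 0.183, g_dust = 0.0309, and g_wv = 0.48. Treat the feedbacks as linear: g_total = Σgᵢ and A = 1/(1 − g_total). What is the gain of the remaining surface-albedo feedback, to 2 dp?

0.15

Amplification A = ΔT/ΔT₀ = 25.8/4.03 = 6.402.
Total gain g = 1 − 1/A = 1 − 1/6.402 = 0.8438.
Known gains sum to 0.183 + 0.0309 + 0.48 = 0.6939.
g_alb = 0.8438 − 0.6939 = 0.15.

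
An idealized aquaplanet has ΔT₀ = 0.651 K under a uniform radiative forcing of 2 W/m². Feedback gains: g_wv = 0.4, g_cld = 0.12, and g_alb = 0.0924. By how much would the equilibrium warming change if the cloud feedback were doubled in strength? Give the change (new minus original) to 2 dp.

0.75 K

Original: g = 0.6124, ΔT = 0.651/(1−0.6124) = 1.6796 K.
With doubled cloud: g' = 0.7324, ΔT' = 0.651/(1−0.7324) = 2.4327 K.
Change = 2.4327 − 1.6796 = 0.75 K.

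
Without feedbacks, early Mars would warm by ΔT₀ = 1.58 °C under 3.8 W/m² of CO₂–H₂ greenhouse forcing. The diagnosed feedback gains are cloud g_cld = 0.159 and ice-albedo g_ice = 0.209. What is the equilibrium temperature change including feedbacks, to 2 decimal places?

Total gain g = 0.159 + 0.209 = 0.368.
Amplification A = 1/(1 − 0.368) = 1.582.
ΔT = 1.58 × 1.582 = 2.50 °C.

2.50 °C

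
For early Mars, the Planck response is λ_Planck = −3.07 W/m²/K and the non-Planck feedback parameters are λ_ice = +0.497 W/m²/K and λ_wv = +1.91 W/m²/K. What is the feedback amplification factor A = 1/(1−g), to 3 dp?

Convert to gains: g_ice = 0.497/3.07 = 0.1619; g_wv = 1.91/3.07 = 0.6221.
Total gain g = 0.784.
A = 1/(1 − 0.784) = 4.630.

4.630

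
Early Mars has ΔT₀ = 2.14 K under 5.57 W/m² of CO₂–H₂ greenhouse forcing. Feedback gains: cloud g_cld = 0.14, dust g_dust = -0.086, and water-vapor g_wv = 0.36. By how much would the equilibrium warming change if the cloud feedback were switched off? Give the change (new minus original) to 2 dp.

-0.70 K

Original: g = 0.414, ΔT = 2.14/(1−0.414) = 3.6519 K.
Without cloud: g' = 0.274, ΔT' = 2.14/(1−0.274) = 2.9477 K.
Change = 2.9477 − 3.6519 = -0.70 K.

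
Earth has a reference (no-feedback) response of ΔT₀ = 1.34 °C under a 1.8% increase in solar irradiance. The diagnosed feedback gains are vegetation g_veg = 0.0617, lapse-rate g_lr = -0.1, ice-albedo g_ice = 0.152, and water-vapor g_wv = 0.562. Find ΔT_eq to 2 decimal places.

4.13 °C

Total gain g = 0.0617 − 0.1 + 0.152 + 0.562 = 0.6757.
Amplification A = 1/(1 − 0.6757) = 3.084.
ΔT = 1.34 × 3.084 = 4.13 °C.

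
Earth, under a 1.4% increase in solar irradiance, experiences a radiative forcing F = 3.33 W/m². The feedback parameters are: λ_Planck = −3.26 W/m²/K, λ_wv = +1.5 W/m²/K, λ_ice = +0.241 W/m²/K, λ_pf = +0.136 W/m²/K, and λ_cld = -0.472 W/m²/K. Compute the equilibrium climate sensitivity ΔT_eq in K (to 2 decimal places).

Net feedback parameter λ = (−3.26) + (+1.5) + (+0.241) + (+0.136) + (-0.472) = -1.855 W/m²/K.
ΔT = −F/λ = −3.33/(-1.855) = 1.80 K.

1.80 K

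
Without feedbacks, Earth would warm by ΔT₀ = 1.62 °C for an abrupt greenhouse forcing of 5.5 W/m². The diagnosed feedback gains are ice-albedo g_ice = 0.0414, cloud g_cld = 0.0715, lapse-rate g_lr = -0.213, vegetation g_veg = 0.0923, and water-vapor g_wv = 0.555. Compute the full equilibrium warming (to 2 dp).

Total gain g = 0.0414 + 0.0715 − 0.213 + 0.0923 + 0.555 = 0.5472.
Amplification A = 1/(1 − 0.5472) = 2.208.
ΔT = 1.62 × 2.208 = 3.58 °C.

3.58 °C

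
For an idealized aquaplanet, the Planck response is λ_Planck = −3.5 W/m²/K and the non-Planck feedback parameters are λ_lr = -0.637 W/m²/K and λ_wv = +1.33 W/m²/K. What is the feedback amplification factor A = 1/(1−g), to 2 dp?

Convert to gains: g_lr = -0.637/3.5 = -0.182; g_wv = 1.33/3.5 = 0.38.
Total gain g = 0.198.
A = 1/(1 − 0.198) = 1.25.

1.25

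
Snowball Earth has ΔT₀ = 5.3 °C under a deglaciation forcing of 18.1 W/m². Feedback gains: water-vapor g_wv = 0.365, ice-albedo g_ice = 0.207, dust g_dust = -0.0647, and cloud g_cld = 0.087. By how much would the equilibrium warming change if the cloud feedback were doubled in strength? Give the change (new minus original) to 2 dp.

3.57 °C

Original: g = 0.5943, ΔT = 5.3/(1−0.5943) = 13.0638 °C.
With doubled cloud: g' = 0.6813, ΔT' = 5.3/(1−0.6813) = 16.6301 °C.
Change = 16.6301 − 13.0638 = 3.57 °C.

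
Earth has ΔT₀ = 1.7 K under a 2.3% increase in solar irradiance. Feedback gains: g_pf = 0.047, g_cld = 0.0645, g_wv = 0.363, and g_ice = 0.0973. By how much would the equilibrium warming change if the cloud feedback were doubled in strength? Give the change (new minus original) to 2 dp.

Original: g = 0.5718, ΔT = 1.7/(1−0.5718) = 3.9701 K.
With doubled cloud: g' = 0.6363, ΔT' = 1.7/(1−0.6363) = 4.6742 K.
Change = 4.6742 − 3.9701 = 0.70 K.

0.70 K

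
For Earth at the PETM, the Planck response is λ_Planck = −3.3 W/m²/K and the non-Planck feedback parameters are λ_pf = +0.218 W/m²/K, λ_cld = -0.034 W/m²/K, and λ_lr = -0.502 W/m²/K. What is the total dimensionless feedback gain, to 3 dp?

-0.096

Convert to gains: g_pf = 0.218/3.3 = 0.06606; g_cld = -0.034/3.3 = -0.0103; g_lr = -0.502/3.3 = -0.1521.
Total gain g = -0.09634.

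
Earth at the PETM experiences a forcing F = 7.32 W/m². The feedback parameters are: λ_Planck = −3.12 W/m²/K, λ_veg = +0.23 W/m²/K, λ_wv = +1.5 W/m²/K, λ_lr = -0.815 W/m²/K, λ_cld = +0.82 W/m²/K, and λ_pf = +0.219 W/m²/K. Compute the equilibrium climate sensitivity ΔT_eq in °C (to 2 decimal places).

6.28 °C

Net feedback parameter λ = (−3.12) + (+0.23) + (+1.5) + (-0.815) + (+0.82) + (+0.219) = -1.166 W/m²/K.
ΔT = −F/λ = −7.32/(-1.166) = 6.28 °C.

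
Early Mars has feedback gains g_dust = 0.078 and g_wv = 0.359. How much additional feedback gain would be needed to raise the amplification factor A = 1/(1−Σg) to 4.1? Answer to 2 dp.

0.32

Current total gain = 0.437.
Target gain for A = 4.1: g* = 1 − 1/4.1 = 0.7561.
Additional gain needed = 0.7561 − 0.437 = 0.32.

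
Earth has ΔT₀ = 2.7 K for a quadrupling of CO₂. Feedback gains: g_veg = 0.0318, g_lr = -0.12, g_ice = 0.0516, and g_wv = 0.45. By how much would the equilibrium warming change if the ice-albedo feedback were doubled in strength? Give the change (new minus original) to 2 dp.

0.44 K

Original: g = 0.4134, ΔT = 2.7/(1−0.4134) = 4.6028 K.
With doubled ice-albedo: g' = 0.465, ΔT' = 2.7/(1−0.465) = 5.0467 K.
Change = 5.0467 − 4.6028 = 0.44 K.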